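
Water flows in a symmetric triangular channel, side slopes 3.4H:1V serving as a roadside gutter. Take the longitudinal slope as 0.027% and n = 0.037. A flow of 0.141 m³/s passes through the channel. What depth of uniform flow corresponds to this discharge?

Manning's equation rearranged: A R^(2/3) = nQ / (1·√S) = 0.037 × 0.141 / (√0.00027) = 0.3175.
At y = 0.362 m: A R^(2/3) = 0.1387 — low.
At y = 0.535 m: A R^(2/3) = 0.393 — high.
At y = 0.494 m: A R^(2/3) = 0.3177 — matches.

y_n = 0.494 m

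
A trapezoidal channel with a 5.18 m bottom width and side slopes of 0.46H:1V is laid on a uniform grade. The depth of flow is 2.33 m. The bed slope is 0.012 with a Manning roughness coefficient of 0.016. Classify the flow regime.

supercritical

With bottom width b = 5.18 m and side slope z = 0.46: A = (b + zy)y = (5.18 + 0.46×2.33)×2.33 = 14.57 m²; P = b + 2y√(1+z²) = 5.18 + 2×2.33×1.101 = 10.31 m.
Hydraulic radius R = A/P = 14.57/10.31 = 1.413 m.
V = (1/n) R^(2/3) √S = (1/0.016) × 1.413^(2/3) × √0.012 = 8.621 m/s. Hydraulic depth D_h = A/T = 14.57/7.324 = 1.989 m.
Froude number Fr = V/√(g·D_h) = 8.621/√(9.81×1.989) = 1.95, which is greater than 1, so the flow is supercritical.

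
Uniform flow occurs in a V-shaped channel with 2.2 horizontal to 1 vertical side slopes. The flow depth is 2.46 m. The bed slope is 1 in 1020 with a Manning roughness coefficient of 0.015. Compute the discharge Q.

For a triangular section with side slope z = 2.2: A = zy² = 2.2×2.46² = 13.31 m²; P = 2y√(1+z²) = 2×2.46×2.417 = 11.89 m.
Hydraulic radius R = A/P = 13.31/11.89 = 1.12 m.
Manning's equation: Q = (1/n) A R^(2/3) S^(1/2) = (1/0.015) × 13.31 × 1.12^(2/3) × 0.0009804^(1/2) = 30 m³/s.

Q = 30 m³/s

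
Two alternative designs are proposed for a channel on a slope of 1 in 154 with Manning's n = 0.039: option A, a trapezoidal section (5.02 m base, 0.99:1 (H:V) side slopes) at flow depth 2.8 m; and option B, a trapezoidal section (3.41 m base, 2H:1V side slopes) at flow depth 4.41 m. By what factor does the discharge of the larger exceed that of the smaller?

Channel A: With bottom width b = 5.02 m and side slope z = 0.99: A = (b + zy)y = (5.02 + 0.99×2.8)×2.8 = 21.82 m²; P = b + 2y√(1+z²) = 5.02 + 2×2.8×1.407 = 12.9 m. Hydraulic radius R = A/P = 21.82/12.9 = 1.691 m. Q_A = (1/0.039)·21.82·1.691^(2/3)·√0.006494 = 63.99 m³/s.
Channel B: With bottom width b = 3.41 m and side slope z = 2: A = (b + zy)y = (3.41 + 2×4.41)×4.41 = 53.93 m²; P = b + 2y√(1+z²) = 3.41 + 2×4.41×2.236 = 23.13 m. Hydraulic radius R = A/P = 53.93/23.13 = 2.332 m. Q_B = (1/0.039)·53.93·2.332^(2/3)·√0.006494 = 195.9 m³/s.
The larger discharge is 195.9 m³/s and the smaller is 63.99 m³/s; the ratio is 3.06.

3.06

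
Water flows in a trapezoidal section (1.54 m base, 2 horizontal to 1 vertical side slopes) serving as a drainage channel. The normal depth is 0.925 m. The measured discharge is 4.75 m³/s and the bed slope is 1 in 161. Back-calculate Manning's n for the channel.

n = 0.035

With bottom width b = 1.54 m and side slope z = 2: A = (b + zy)y = (1.54 + 2×0.925)×0.925 = 3.136 m²; P = b + 2y√(1+z²) = 1.54 + 2×0.925×2.236 = 5.677 m.
Hydraulic radius R = A/P = 3.136/5.677 = 0.5524 m.
Rearranging Manning's equation: n = (1/Q) A R^(2/3) S^(1/2) = (1/4.75) × 3.136 × 0.5524^(2/3) × √0.006211 = 0.035.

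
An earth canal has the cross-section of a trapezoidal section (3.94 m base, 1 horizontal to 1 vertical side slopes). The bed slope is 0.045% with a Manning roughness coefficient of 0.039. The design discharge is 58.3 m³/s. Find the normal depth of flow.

Manning's equation rearranged: A R^(2/3) = nQ / (1·√S) = 0.039 × 58.3 / (√0.00045) = 107.2.
Trying y = 6.94 m: A R^(2/3) = 164.1 — over.
Trying y = 5.69 m: A R^(2/3) = 107.2 — ≈ 107.2.

y_n = 5.69 m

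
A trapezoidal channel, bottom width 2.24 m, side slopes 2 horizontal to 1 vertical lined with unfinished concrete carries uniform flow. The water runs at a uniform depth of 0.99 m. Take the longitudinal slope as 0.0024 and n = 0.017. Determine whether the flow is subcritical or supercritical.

subcritical

With bottom width b = 2.24 m and side slope z = 2: A = (b + zy)y = (2.24 + 2×0.99)×0.99 = 4.178 m²; P = b + 2y√(1+z²) = 2.24 + 2×0.99×2.236 = 6.667 m.
Hydraulic radius R = A/P = 4.178/6.667 = 0.6266 m.
V = (1/n) R^(2/3) √S = (1/0.017) × 0.6266^(2/3) × √0.0024 = 2.11 m/s. Hydraulic depth D_h = A/T = 4.178/6.2 = 0.6738 m.
Froude number Fr = V/√(g·D_h) = 2.11/√(9.81×0.6738) = 0.821, which is less than 1, so the flow is subcritical.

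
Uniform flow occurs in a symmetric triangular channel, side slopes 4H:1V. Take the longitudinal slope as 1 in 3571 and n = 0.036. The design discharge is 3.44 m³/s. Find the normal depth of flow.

y_n = 1.51 m

Manning's equation rearranged: A R^(2/3) = nQ / (1·√S) = 0.036 × 3.44 / (√0.00028) = 7.4.
At y = 1.33 m: A R^(2/3) = 5.283 — too small.
At y = 1.8 m: A R^(2/3) = 11.84 — too large.
At y = 1.51 m: A R^(2/3) = 7.411 — close enough.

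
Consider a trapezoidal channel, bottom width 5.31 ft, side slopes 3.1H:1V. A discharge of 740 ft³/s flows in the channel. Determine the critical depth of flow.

At critical depth, Q² T / (g A³) = 1, i.e. A³/T = Q²/g = 740²/32.2 = 17010.
At y = 3.74 ft: A³/T = 8867 — short.
At y = 4.74 ft: A³/T = 24570 — over.
At y = 4.35 ft: A³/T = 16930 — matches.

y_c = 4.35 ft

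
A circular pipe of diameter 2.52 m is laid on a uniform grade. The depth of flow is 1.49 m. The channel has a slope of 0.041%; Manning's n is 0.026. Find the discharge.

For a circular section of diameter D = 2.52 m at depth y = 1.49 m, the central angle is θ = 2 arccos(1 − 2y/D) = 3.509 rad. Then A = (D²/8)(θ − sin θ) = 3.07 m² and P = Dθ/2 = 4.421 m.
Hydraulic radius R = A/P = 3.07/4.421 = 0.6944 m.
Manning's equation: Q = (1/n) A R^(2/3) S^(1/2) = (1/0.026) × 3.07 × 0.6944^(2/3) × 0.00041^(1/2) = 1.88 m³/s.

Q = 1.88 m³/s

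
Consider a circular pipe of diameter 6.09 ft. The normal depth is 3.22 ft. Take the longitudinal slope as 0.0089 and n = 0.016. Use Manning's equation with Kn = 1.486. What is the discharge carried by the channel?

For a circular section of diameter D = 6.09 ft at depth y = 3.22 ft, the central angle is θ = 2 arccos(1 − 2y/D) = 3.257 rad. Then A = (D²/8)(θ − sin θ) = 15.63 ft² and P = Dθ/2 = 9.916 ft.
Hydraulic radius R = A/P = 15.63/9.916 = 1.576 ft.
Manning's equation: Q = (1.486/n) A R^(2/3) S^(1/2) = (1.486/0.016) × 15.63 × 1.576^(2/3) × 0.0089^(1/2) = 185 ft³/s.

Q = 185 ft³/s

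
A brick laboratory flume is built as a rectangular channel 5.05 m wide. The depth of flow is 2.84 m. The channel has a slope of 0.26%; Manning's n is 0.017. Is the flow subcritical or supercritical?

Flow area A = b·y = 5.05 × 2.84 = 14.34 m². Wetted perimeter P = b + 2y = 5.05 + 2×2.84 = 10.73 m.
Hydraulic radius R = A/P = 14.34/10.73 = 1.337 m.
V = (1/n) R^(2/3) √S = (1/0.017) × 1.337^(2/3) × √0.0026 = 3.64 m/s. Hydraulic depth D_h = A/T = 14.34/5.05 = 2.84 m.
Froude number Fr = V/√(g·D_h) = 3.64/√(9.81×2.84) = 0.69, which is less than 1, so the flow is subcritical.

subcritical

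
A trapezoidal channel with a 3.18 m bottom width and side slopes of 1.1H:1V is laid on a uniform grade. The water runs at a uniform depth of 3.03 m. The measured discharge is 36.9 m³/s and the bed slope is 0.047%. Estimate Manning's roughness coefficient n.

With bottom width b = 3.18 m and side slope z = 1.1: A = (b + zy)y = (3.18 + 1.1×3.03)×3.03 = 19.73 m²; P = b + 2y√(1+z²) = 3.18 + 2×3.03×1.487 = 12.19 m.
Hydraulic radius R = A/P = 19.73/12.19 = 1.619 m.
Rearranging Manning's equation: n = (1/Q) A R^(2/3) S^(1/2) = (1/36.9) × 19.73 × 1.619^(2/3) × √0.00047 = 0.016.

n = 0.016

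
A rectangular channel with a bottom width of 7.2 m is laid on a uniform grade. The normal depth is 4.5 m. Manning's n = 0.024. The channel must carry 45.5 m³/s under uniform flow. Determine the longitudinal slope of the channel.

Flow area A = b·y = 7.2 × 4.5 = 32.4 m². Wetted perimeter P = b + 2y = 7.2 + 2×4.5 = 16.2 m.
Hydraulic radius R = A/P = 32.4/16.2 = 2 m.
From Manning's equation, S = [nQ / (1 A R^(2/3))]² = [0.024 × 45.5 / (1 × 32.4 × 2^(2/3))]² = 0.000451.

S = 0.000451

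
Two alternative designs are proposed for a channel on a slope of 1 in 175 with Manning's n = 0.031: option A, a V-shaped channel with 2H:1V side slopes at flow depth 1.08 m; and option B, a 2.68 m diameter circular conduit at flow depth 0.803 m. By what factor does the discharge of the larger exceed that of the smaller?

1.7

Channel A: For a triangular section with side slope z = 2: A = zy² = 2×1.08² = 2.333 m²; P = 2y√(1+z²) = 2×1.08×2.236 = 4.83 m. Hydraulic radius R = A/P = 2.333/4.83 = 0.483 m. Q_A = (1/0.031)·2.333·0.483^(2/3)·√0.005714 = 3.502 m³/s.
Channel B: For a circular section of diameter D = 2.68 m at depth y = 0.803 m, the central angle is θ = 2 arccos(1 − 2y/D) = 2.317 rad. Then A = (D²/8)(θ − sin θ) = 1.421 m² and P = Dθ/2 = 3.105 m. Hydraulic radius R = A/P = 1.421/3.105 = 0.4577 m. Q_B = (1/0.031)·1.421·0.4577^(2/3)·√0.005714 = 2.058 m³/s.
The larger discharge is 3.502 m³/s and the smaller is 2.058 m³/s; the ratio is 1.7.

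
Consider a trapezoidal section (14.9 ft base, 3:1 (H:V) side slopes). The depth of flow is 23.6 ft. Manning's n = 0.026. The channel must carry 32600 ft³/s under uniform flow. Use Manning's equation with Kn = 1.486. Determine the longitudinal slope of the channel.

With bottom width b = 14.9 ft and side slope z = 3: A = (b + zy)y = (14.9 + 3×23.6)×23.6 = 2023 ft²; P = b + 2y√(1+z²) = 14.9 + 2×23.6×3.162 = 164.2 ft.
Hydraulic radius R = A/P = 2023/164.2 = 12.32 ft.
From Manning's equation, S = [nQ / (1.486 A R^(2/3))]² = [0.026 × 32600 / (1.486 × 2023 × 12.32^(2/3))]² = 0.0028.

S = 0.0028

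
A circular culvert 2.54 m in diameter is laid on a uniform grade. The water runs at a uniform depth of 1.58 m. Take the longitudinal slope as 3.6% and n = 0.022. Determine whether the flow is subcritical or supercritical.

For a circular section of diameter D = 2.54 m at depth y = 1.58 m, the central angle is θ = 2 arccos(1 − 2y/D) = 3.635 rad. Then A = (D²/8)(θ − sin θ) = 3.313 m² and P = Dθ/2 = 4.616 m.
Hydraulic radius R = A/P = 3.313/4.616 = 0.7177 m.
V = (1/n) R^(2/3) √S = (1/0.022) × 0.7177^(2/3) × √0.036 = 6.913 m/s. Hydraulic depth D_h = A/T = 3.313/2.463 = 1.345 m.
Froude number Fr = V/√(g·D_h) = 6.913/√(9.81×1.345) = 1.9, which is greater than 1, so the flow is supercritical.

supercritical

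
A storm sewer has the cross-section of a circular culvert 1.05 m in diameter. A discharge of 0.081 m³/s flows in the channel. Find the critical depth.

y_c = 0.155 m

At critical depth, Q² T / (g A³) = 1, i.e. A³/T = Q²/g = 0.081²/9.81 = 0.0006688.
At y = 0.117 m: A³/T = 0.0002229 — short.
At y = 0.178 m: A³/T = 0.001166 — over.
At y = 0.155 m: A³/T = 0.0006765 — ≈ 0.0006688.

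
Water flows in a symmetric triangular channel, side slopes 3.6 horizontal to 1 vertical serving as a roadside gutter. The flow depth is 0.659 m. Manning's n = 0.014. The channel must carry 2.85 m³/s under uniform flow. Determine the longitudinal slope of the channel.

For a triangular section with side slope z = 3.6: A = zy² = 3.6×0.659² = 1.563 m²; P = 2y√(1+z²) = 2×0.659×3.736 = 4.924 m.
Hydraulic radius R = A/P = 1.563/4.924 = 0.3175 m.
From Manning's equation, S = [nQ / (1 A R^(2/3))]² = [0.014 × 2.85 / (1 × 1.563 × 0.3175^(2/3))]² = 0.00301.

S = 0.00301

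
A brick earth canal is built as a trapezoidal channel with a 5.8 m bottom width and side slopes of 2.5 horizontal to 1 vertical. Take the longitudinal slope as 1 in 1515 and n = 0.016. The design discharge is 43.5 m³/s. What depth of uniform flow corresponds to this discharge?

y_n = 2.05 m

Manning's equation rearranged: A R^(2/3) = nQ / (1·√S) = 0.016 × 43.5 / (√0.0006601) = 27.09.
Try y = 1.73 m: A R^(2/3) = 19.32 — short.
Try y = 2.28 m: A R^(2/3) = 33.6 — over.
Try y = 2.05 m: A R^(2/3) = 27.09 — matches.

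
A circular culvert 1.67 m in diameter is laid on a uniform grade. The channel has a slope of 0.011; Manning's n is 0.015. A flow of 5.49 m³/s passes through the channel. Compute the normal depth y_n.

Manning's equation rearranged: A R^(2/3) = nQ / (1·√S) = 0.015 × 5.49 / (√0.011) = 0.7852.
Try y = 1.08 m: A R^(2/3) = 0.9188 — high.
Try y = 0.862 m: A R^(2/3) = 0.6455 — low.
Try y = 0.973 m: A R^(2/3) = 0.7855 — ≈ 0.7852.

y_n = 0.973 m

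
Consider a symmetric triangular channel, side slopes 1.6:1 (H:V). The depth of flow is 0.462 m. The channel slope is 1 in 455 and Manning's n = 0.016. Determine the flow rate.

For a triangular section with side slope z = 1.6: A = zy² = 1.6×0.462² = 0.3415 m²; P = 2y√(1+z²) = 2×0.462×1.887 = 1.743 m.
Hydraulic radius R = A/P = 0.3415/1.743 = 0.1959 m.
Manning's equation: Q = (1/n) A R^(2/3) S^(1/2) = (1/0.016) × 0.3415 × 0.1959^(2/3) × 0.002198^(1/2) = 0.338 m³/s.

Q = 0.338 m³/s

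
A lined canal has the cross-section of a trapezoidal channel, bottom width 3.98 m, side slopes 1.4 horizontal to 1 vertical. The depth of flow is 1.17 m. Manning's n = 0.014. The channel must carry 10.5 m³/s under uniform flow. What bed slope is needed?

With bottom width b = 3.98 m and side slope z = 1.4: A = (b + zy)y = (3.98 + 1.4×1.17)×1.17 = 6.573 m²; P = b + 2y√(1+z²) = 3.98 + 2×1.17×1.72 = 8.006 m.
Hydraulic radius R = A/P = 6.573/8.006 = 0.821 m.
From Manning's equation, S = [nQ / (1 A R^(2/3))]² = [0.014 × 10.5 / (1 × 6.573 × 0.821^(2/3))]² = 0.000651.

S = 0.000651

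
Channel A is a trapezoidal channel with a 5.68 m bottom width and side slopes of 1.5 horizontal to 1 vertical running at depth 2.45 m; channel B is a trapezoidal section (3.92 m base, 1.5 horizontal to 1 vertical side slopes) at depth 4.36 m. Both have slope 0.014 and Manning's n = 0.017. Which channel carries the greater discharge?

Channel A: With bottom width b = 5.68 m and side slope z = 1.5: A = (b + zy)y = (5.68 + 1.5×2.45)×2.45 = 22.92 m²; P = b + 2y√(1+z²) = 5.68 + 2×2.45×1.803 = 14.51 m. Hydraulic radius R = A/P = 22.92/14.51 = 1.579 m. Q_A = (1/0.017)·22.92·1.579^(2/3)·√0.014 = 216.3 m³/s.
Channel B: With bottom width b = 3.92 m and side slope z = 1.5: A = (b + zy)y = (3.92 + 1.5×4.36)×4.36 = 45.61 m²; P = b + 2y√(1+z²) = 3.92 + 2×4.36×1.803 = 19.64 m. Hydraulic radius R = A/P = 45.61/19.64 = 2.322 m. Q_B = (1/0.017)·45.61·2.322^(2/3)·√0.014 = 556.6 m³/s.
Q_A = 216.3 m³/s vs Q_B = 556.6 m³/s, so channel B carries more.

channel B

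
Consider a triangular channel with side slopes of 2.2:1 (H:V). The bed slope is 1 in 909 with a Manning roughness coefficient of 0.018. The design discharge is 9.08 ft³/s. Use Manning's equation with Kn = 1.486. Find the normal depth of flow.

Manning's equation rearranged: A R^(2/3) = nQ / (1.486·√S) = 0.018 × 9.08 / (1.486 × √0.0011) = 3.316.
At y = 1.65 ft: A R^(2/3) = 4.949 — over.
At y = 1.42 ft: A R^(2/3) = 3.316 — close enough.

y_n = 1.42 ft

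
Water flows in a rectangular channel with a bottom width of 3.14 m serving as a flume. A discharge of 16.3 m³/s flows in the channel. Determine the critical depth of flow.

For a rectangular channel, critical depth y_c = (q²/g)^(1/3) where q = Q/b = 16.3/3.14 = 5.191 m²/s.
So y_c = (5.191²/9.81)^(1/3) = 1.4 m.

y_c = 1.4 m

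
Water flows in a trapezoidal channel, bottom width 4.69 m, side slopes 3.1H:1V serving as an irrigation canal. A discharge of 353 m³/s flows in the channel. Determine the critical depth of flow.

y_c = 4.15 m

At critical depth, Q² T / (g A³) = 1, i.e. A³/T = Q²/g = 353²/9.81 = 12700.
Try y = 4.93 m: A³/T = 27080 — too large.
Try y = 3.12 m: A³/T = 3744 — too small.
Try y = 4.15 m: A³/T = 12710 — ≈ 12700.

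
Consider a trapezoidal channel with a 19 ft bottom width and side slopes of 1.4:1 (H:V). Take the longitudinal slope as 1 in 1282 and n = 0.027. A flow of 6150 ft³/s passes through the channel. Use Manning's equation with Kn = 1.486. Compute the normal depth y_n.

y_n = 18.8 ft

Manning's equation rearranged: A R^(2/3) = nQ / (1.486·√S) = 0.027 × 6150 / (1.486 × √0.00078) = 4001.
At y = 14.8 ft: A R^(2/3) = 2430 — low.
At y = 18.8 ft: A R^(2/3) = 4002 — close enough.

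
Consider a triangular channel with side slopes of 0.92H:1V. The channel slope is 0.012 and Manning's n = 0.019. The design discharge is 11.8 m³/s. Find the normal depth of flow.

y_n = 1.77 m

Manning's equation rearranged: A R^(2/3) = nQ / (1·√S) = 0.019 × 11.8 / (√0.012) = 2.047.
Try y = 1.25 m: A R^(2/3) = 0.8102 — short.
Try y = 1.95 m: A R^(2/3) = 2.652 — over.
Try y = 1.77 m: A R^(2/3) = 2.049 — close enough.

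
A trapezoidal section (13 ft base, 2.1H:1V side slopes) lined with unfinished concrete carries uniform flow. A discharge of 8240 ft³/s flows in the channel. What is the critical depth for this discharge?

y_c = 13 ft

At critical depth, Q² T / (g A³) = 1, i.e. A³/T = Q²/g = 8240²/32.2 = 2109000.
At y = 11.6 ft: A³/T = 1319000 — too small.
At y = 14.7 ft: A³/T = 3588000 — too large.
At y = 13 ft: A³/T = 2127000 — ≈ 2109000.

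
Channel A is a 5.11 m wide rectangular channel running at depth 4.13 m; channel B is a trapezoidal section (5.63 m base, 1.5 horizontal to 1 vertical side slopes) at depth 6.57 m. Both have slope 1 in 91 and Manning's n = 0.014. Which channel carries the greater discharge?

Channel A: Flow area A = b·y = 5.11 × 4.13 = 21.1 m². Wetted perimeter P = b + 2y = 5.11 + 2×4.13 = 13.37 m. Hydraulic radius R = A/P = 21.1/13.37 = 1.578 m. Q_A = (1/0.014)·21.1·1.578^(2/3)·√0.01099 = 214.2 m³/s.
Channel B: With bottom width b = 5.63 m and side slope z = 1.5: A = (b + zy)y = (5.63 + 1.5×6.57)×6.57 = 101.7 m²; P = b + 2y√(1+z²) = 5.63 + 2×6.57×1.803 = 29.32 m. Hydraulic radius R = A/P = 101.7/29.32 = 3.47 m. Q_B = (1/0.014)·101.7·3.47^(2/3)·√0.01099 = 1746 m³/s.
Q_A = 214.2 m³/s vs Q_B = 1746 m³/s, so channel B carries more.

channel B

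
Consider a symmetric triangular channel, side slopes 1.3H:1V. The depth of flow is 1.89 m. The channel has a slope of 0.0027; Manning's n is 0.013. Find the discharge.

Q = 15.3 m³/s

For a triangular section with side slope z = 1.3: A = zy² = 1.3×1.89² = 4.644 m²; P = 2y√(1+z²) = 2×1.89×1.64 = 6.2 m.
Hydraulic radius R = A/P = 4.644/6.2 = 0.749 m.
Manning's equation: Q = (1/n) A R^(2/3) S^(1/2) = (1/0.013) × 4.644 × 0.749^(2/3) × 0.0027^(1/2) = 15.3 m³/s.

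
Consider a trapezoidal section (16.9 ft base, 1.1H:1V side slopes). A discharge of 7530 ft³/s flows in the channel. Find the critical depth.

y_c = 13.6 ft

At critical depth, Q² T / (g A³) = 1, i.e. A³/T = Q²/g = 7530²/32.2 = 1761000.
Trying y = 10.3 ft: A³/T = 621400 — short.
Trying y = 13.6 ft: A³/T = 1737000 — close enough.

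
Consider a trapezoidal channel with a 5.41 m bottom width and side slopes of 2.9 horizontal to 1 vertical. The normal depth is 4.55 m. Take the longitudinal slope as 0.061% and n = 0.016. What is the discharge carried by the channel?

Q = 243 m³/s

With bottom width b = 5.41 m and side slope z = 2.9: A = (b + zy)y = (5.41 + 2.9×4.55)×4.55 = 84.65 m²; P = b + 2y√(1+z²) = 5.41 + 2×4.55×3.068 = 33.32 m.
Hydraulic radius R = A/P = 84.65/33.32 = 2.54 m.
Manning's equation: Q = (1/n) A R^(2/3) S^(1/2) = (1/0.016) × 84.65 × 2.54^(2/3) × 0.00061^(1/2) = 243 m³/s.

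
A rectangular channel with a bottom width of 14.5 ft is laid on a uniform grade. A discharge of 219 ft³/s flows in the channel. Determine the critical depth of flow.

y_c = 1.92 ft

For a rectangular channel, critical depth y_c = (q²/g)^(1/3) where q = Q/b = 219/14.5 = 15.1 ft²/s.
So y_c = (15.1²/32.2)^(1/3) = 1.92 ft.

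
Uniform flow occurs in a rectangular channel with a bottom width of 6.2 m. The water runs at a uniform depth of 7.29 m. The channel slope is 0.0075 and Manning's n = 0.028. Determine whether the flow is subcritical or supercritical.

Flow area A = b·y = 6.2 × 7.29 = 45.2 m². Wetted perimeter P = b + 2y = 6.2 + 2×7.29 = 20.78 m.
Hydraulic radius R = A/P = 45.2/20.78 = 2.175 m.
V = (1/n) R^(2/3) √S = (1/0.028) × 2.175^(2/3) × √0.0075 = 5.192 m/s. Hydraulic depth D_h = A/T = 45.2/6.2 = 7.29 m.
Froude number Fr = V/√(g·D_h) = 5.192/√(9.81×7.29) = 0.614, which is less than 1, so the flow is subcritical.

subcritical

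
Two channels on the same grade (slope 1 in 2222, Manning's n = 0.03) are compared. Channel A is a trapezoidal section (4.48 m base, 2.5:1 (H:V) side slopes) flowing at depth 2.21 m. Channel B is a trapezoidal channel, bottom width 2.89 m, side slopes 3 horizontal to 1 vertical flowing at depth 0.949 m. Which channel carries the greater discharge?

channel A

Channel A: With bottom width b = 4.48 m and side slope z = 2.5: A = (b + zy)y = (4.48 + 2.5×2.21)×2.21 = 22.11 m²; P = b + 2y√(1+z²) = 4.48 + 2×2.21×2.693 = 16.38 m. Hydraulic radius R = A/P = 22.11/16.38 = 1.35 m. Q_A = (1/0.03)·22.11·1.35^(2/3)·√0.00045 = 19.1 m³/s.
Channel B: With bottom width b = 2.89 m and side slope z = 3: A = (b + zy)y = (2.89 + 3×0.949)×0.949 = 5.444 m²; P = b + 2y√(1+z²) = 2.89 + 2×0.949×3.162 = 8.892 m. Hydraulic radius R = A/P = 5.444/8.892 = 0.6123 m. Q_B = (1/0.03)·5.444·0.6123^(2/3)·√0.00045 = 2.776 m³/s.
Q_A = 19.1 m³/s vs Q_B = 2.776 m³/s, so channel A carries more.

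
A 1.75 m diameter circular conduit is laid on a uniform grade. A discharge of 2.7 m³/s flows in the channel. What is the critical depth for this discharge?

At critical depth, Q² T / (g A³) = 1, i.e. A³/T = Q²/g = 2.7²/9.81 = 0.7431.
Try y = 0.982 m: A³/T = 1.544 — too large.
Try y = 0.601 m: A³/T = 0.2351 — too small.
Try y = 0.811 m: A³/T = 0.7435 — ≈ 0.7431.

y_c = 0.811 m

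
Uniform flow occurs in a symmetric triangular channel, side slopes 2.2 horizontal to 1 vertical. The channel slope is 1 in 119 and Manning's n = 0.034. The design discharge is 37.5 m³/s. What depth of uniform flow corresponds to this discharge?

Manning's equation rearranged: A R^(2/3) = nQ / (1·√S) = 0.034 × 37.5 / (√0.008403) = 13.91.
Trying y = 1.71 m: A R^(2/3) = 5.443 — low.
Trying y = 3.11 m: A R^(2/3) = 26.83 — high.
Trying y = 2.43 m: A R^(2/3) = 13.89 — close enough.

y_n = 2.43 m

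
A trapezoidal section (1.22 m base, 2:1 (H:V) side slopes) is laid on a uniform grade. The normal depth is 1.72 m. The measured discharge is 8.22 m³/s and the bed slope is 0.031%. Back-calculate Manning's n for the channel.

With bottom width b = 1.22 m and side slope z = 2: A = (b + zy)y = (1.22 + 2×1.72)×1.72 = 8.015 m²; P = b + 2y√(1+z²) = 1.22 + 2×1.72×2.236 = 8.912 m.
Hydraulic radius R = A/P = 8.015/8.912 = 0.8994 m.
Rearranging Manning's equation: n = (1/Q) A R^(2/3) S^(1/2) = (1/8.22) × 8.015 × 0.8994^(2/3) × √0.00031 = 0.016.

n = 0.016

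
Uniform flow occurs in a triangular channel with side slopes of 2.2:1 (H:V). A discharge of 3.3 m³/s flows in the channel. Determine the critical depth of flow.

At critical depth, Q² T / (g A³) = 1, i.e. A³/T = Q²/g = 3.3²/9.81 = 1.11.
Try y = 1.06 m: A³/T = 3.239 — too large.
Try y = 0.856 m: A³/T = 1.112 — close enough.

y_c = 0.856 m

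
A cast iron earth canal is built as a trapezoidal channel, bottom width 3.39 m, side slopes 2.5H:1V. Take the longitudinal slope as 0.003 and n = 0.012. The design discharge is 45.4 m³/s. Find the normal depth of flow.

y_n = 1.48 m

Manning's equation rearranged: A R^(2/3) = nQ / (1·√S) = 0.012 × 45.4 / (√0.003) = 9.947.
At y = 1.72 m: A R^(2/3) = 13.62 — over.
At y = 1.48 m: A R^(2/3) = 9.952 — close enough.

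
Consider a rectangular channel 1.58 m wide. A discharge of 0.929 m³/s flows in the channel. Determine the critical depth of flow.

y_c = 0.328 m

For a rectangular channel, critical depth y_c = (q²/g)^(1/3) where q = Q/b = 0.929/1.58 = 0.588 m²/s.
So y_c = (0.588²/9.81)^(1/3) = 0.328 m.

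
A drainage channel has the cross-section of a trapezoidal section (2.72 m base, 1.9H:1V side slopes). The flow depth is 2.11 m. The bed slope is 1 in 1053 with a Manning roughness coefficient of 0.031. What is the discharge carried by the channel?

With bottom width b = 2.72 m and side slope z = 1.9: A = (b + zy)y = (2.72 + 1.9×2.11)×2.11 = 14.2 m²; P = b + 2y√(1+z²) = 2.72 + 2×2.11×2.147 = 11.78 m.
Hydraulic radius R = A/P = 14.2/11.78 = 1.205 m.
Manning's equation: Q = (1/n) A R^(2/3) S^(1/2) = (1/0.031) × 14.2 × 1.205^(2/3) × 0.0009497^(1/2) = 16 m³/s.

Q = 16 m³/s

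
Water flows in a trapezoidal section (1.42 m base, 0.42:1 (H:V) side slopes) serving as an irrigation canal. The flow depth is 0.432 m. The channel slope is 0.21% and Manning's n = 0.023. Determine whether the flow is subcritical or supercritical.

With bottom width b = 1.42 m and side slope z = 0.42: A = (b + zy)y = (1.42 + 0.42×0.432)×0.432 = 0.6918 m²; P = b + 2y√(1+z²) = 1.42 + 2×0.432×1.085 = 2.357 m.
Hydraulic radius R = A/P = 0.6918/2.357 = 0.2935 m.
V = (1/n) R^(2/3) √S = (1/0.023) × 0.2935^(2/3) × √0.0021 = 0.88 m/s. Hydraulic depth D_h = A/T = 0.6918/1.783 = 0.388 m.
Froude number Fr = V/√(g·D_h) = 0.88/√(9.81×0.388) = 0.451, which is less than 1, so the flow is subcritical.

subcritical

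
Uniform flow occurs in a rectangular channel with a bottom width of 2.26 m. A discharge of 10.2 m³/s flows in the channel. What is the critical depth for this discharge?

y_c = 1.28 m

For a rectangular channel, critical depth y_c = (q²/g)^(1/3) where q = Q/b = 10.2/2.26 = 4.513 m²/s.
So y_c = (4.513²/9.81)^(1/3) = 1.28 m.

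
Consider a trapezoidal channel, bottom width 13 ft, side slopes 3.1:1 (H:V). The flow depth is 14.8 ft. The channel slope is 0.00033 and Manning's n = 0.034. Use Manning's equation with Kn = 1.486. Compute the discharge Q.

Q = 2760 ft³/s

With bottom width b = 13 ft and side slope z = 3.1: A = (b + zy)y = (13 + 3.1×14.8)×14.8 = 871.4 ft²; P = b + 2y√(1+z²) = 13 + 2×14.8×3.257 = 109.4 ft.
Hydraulic radius R = A/P = 871.4/109.4 = 7.964 ft.
Manning's equation: Q = (1.486/n) A R^(2/3) S^(1/2) = (1.486/0.034) × 871.4 × 7.964^(2/3) × 0.00033^(1/2) = 2760 ft³/s.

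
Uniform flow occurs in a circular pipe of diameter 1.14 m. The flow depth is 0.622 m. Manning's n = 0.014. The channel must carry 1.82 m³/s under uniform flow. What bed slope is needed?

S = 0.00994

For a circular section of diameter D = 1.14 m at depth y = 0.622 m, the central angle is θ = 2 arccos(1 − 2y/D) = 3.324 rad. Then A = (D²/8)(θ − sin θ) = 0.5695 m² and P = Dθ/2 = 1.895 m.
Hydraulic radius R = A/P = 0.5695/1.895 = 0.3006 m.
From Manning's equation, S = [nQ / (1 A R^(2/3))]² = [0.014 × 1.82 / (1 × 0.5695 × 0.3006^(2/3))]² = 0.00994.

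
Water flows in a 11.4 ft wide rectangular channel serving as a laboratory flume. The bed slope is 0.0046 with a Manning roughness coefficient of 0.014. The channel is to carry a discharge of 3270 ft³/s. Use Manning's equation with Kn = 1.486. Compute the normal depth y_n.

y_n = 15.4 ft

Manning's equation rearranged: A R^(2/3) = nQ / (1.486·√S) = 0.014 × 3270 / (1.486 × √0.0046) = 454.2.
At y = 12.2 ft: A R^(2/3) = 343.7 — too small.
At y = 15.4 ft: A R^(2/3) = 454.1 — close enough.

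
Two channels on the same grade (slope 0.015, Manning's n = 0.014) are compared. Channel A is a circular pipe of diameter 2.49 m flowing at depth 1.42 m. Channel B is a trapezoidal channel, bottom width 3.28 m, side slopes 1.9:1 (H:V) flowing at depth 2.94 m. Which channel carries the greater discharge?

Channel A: For a circular section of diameter D = 2.49 m at depth y = 1.42 m, the central angle is θ = 2 arccos(1 − 2y/D) = 3.424 rad. Then A = (D²/8)(θ − sin θ) = 2.869 m² and P = Dθ/2 = 4.262 m. Hydraulic radius R = A/P = 2.869/4.262 = 0.6731 m. Q_A = (1/0.014)·2.869·0.6731^(2/3)·√0.015 = 19.28 m³/s.
Channel B: With bottom width b = 3.28 m and side slope z = 1.9: A = (b + zy)y = (3.28 + 1.9×2.94)×2.94 = 26.07 m²; P = b + 2y√(1+z²) = 3.28 + 2×2.94×2.147 = 15.9 m. Hydraulic radius R = A/P = 26.07/15.9 = 1.639 m. Q_B = (1/0.014)·26.07·1.639^(2/3)·√0.015 = 317 m³/s.
Q_A = 19.28 m³/s vs Q_B = 317 m³/s, so channel B carries more.

channel B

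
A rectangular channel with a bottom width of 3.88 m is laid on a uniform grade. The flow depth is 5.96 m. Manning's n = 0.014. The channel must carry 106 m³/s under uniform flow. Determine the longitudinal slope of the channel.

S = 0.00248

Flow area A = b·y = 3.88 × 5.96 = 23.12 m². Wetted perimeter P = b + 2y = 3.88 + 2×5.96 = 15.8 m.
Hydraulic radius R = A/P = 23.12/15.8 = 1.464 m.
From Manning's equation, S = [nQ / (1 A R^(2/3))]² = [0.014 × 106 / (1 × 23.12 × 1.464^(2/3))]² = 0.00248.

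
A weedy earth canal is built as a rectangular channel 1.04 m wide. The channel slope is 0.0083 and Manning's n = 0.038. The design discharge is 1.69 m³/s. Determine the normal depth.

y_n = 1.31 m

Manning's equation rearranged: A R^(2/3) = nQ / (1·√S) = 0.038 × 1.69 / (√0.0083) = 0.7049.
Trying y = 1.65 m: A R^(2/3) = 0.9244 — too large.
Trying y = 1.12 m: A R^(2/3) = 0.5841 — too small.
Trying y = 1.31 m: A R^(2/3) = 0.705 — close enough.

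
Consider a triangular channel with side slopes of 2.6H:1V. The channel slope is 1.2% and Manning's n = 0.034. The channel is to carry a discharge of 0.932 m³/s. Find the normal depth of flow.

Manning's equation rearranged: A R^(2/3) = nQ / (1·√S) = 0.034 × 0.932 / (√0.012) = 0.2893.
Try y = 0.679 m: A R^(2/3) = 0.5571 — high.
Try y = 0.531 m: A R^(2/3) = 0.2892 — close enough.

y_n = 0.531 m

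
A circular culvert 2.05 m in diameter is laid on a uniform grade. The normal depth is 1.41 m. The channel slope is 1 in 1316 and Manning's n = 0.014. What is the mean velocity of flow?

For a circular section of diameter D = 2.05 m at depth y = 1.41 m, the central angle is θ = 2 arccos(1 − 2y/D) = 3.912 rad. Then A = (D²/8)(θ − sin θ) = 2.421 m² and P = Dθ/2 = 4.009 m.
Hydraulic radius R = A/P = 2.421/4.009 = 0.6037 m.
From Manning's equation, V = (1/n) R^(2/3) S^(1/2) = (1/0.014) × 0.6037^(2/3) × 0.0007599^(1/2) = 1.41 m/s.

V = 1.41 m/s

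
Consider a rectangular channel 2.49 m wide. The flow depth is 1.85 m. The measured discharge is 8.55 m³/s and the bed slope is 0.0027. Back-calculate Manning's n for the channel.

n = 0.023

Flow area A = b·y = 2.49 × 1.85 = 4.607 m². Wetted perimeter P = b + 2y = 2.49 + 2×1.85 = 6.19 m.
Hydraulic radius R = A/P = 4.607/6.19 = 0.7442 m.
Rearranging Manning's equation: n = (1/Q) A R^(2/3) S^(1/2) = (1/8.55) × 4.607 × 0.7442^(2/3) × √0.0027 = 0.023.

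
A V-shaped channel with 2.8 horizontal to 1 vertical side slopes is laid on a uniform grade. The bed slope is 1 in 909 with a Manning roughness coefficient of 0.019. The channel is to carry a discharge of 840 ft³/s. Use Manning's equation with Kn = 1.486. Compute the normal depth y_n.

y_n = 7.17 ft

Manning's equation rearranged: A R^(2/3) = nQ / (1.486·√S) = 0.019 × 840 / (1.486 × √0.0011) = 323.8.
Trying y = 9.16 ft: A R^(2/3) = 622.5 — high.
Trying y = 6.14 ft: A R^(2/3) = 214.2 — low.
Trying y = 7.17 ft: A R^(2/3) = 323.9 — matches.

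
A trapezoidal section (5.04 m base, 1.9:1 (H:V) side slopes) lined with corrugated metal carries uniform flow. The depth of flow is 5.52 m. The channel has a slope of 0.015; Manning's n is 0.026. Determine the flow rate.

Q = 837 m³/s

With bottom width b = 5.04 m and side slope z = 1.9: A = (b + zy)y = (5.04 + 1.9×5.52)×5.52 = 85.71 m²; P = b + 2y√(1+z²) = 5.04 + 2×5.52×2.147 = 28.74 m.
Hydraulic radius R = A/P = 85.71/28.74 = 2.982 m.
Manning's equation: Q = (1/n) A R^(2/3) S^(1/2) = (1/0.026) × 85.71 × 2.982^(2/3) × 0.015^(1/2) = 837 m³/s.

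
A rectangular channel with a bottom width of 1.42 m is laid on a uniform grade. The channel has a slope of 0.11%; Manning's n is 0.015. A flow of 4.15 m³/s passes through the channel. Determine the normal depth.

Manning's equation rearranged: A R^(2/3) = nQ / (1·√S) = 0.015 × 4.15 / (√0.0011) = 1.877.
Trying y = 1.39 m: A R^(2/3) = 1.193 — too small.
Trying y = 2.03 m: A R^(2/3) = 1.878 — close enough.

y_n = 2.03 m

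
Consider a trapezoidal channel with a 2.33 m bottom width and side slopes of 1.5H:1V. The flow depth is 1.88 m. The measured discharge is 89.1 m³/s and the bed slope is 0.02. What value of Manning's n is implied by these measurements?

n = 0.016

With bottom width b = 2.33 m and side slope z = 1.5: A = (b + zy)y = (2.33 + 1.5×1.88)×1.88 = 9.682 m²; P = b + 2y√(1+z²) = 2.33 + 2×1.88×1.803 = 9.108 m.
Hydraulic radius R = A/P = 9.682/9.108 = 1.063 m.
Rearranging Manning's equation: n = (1/Q) A R^(2/3) S^(1/2) = (1/89.1) × 9.682 × 1.063^(2/3) × √0.02 = 0.016.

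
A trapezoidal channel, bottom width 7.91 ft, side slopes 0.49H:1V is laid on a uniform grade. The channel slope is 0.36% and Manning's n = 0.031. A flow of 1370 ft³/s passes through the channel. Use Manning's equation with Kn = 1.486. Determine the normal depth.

y_n = 12.1 ft

Manning's equation rearranged: A R^(2/3) = nQ / (1.486·√S) = 0.031 × 1370 / (1.486 × √0.0036) = 476.3.
At y = 13.1 ft: A R^(2/3) = 553.4 — over.
At y = 12.1 ft: A R^(2/3) = 476.7 — matches.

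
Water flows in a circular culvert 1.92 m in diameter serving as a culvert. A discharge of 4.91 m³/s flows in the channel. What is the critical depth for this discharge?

y_c = 1.08 m

At critical depth, Q² T / (g A³) = 1, i.e. A³/T = Q²/g = 4.91²/9.81 = 2.458.
Trying y = 0.845 m: A³/T = 0.97 — too small.
Trying y = 1.22 m: A³/T = 3.955 — too large.
Trying y = 1.08 m: A³/T = 2.478 — ≈ 2.458.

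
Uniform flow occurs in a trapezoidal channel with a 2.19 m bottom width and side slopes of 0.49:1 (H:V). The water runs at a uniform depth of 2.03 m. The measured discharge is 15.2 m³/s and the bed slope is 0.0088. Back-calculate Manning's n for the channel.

With bottom width b = 2.19 m and side slope z = 0.49: A = (b + zy)y = (2.19 + 0.49×2.03)×2.03 = 6.465 m²; P = b + 2y√(1+z²) = 2.19 + 2×2.03×1.114 = 6.711 m.
Hydraulic radius R = A/P = 6.465/6.711 = 0.9633 m.
Rearranging Manning's equation: n = (1/Q) A R^(2/3) S^(1/2) = (1/15.2) × 6.465 × 0.9633^(2/3) × √0.0088 = 0.0389.

n = 0.0389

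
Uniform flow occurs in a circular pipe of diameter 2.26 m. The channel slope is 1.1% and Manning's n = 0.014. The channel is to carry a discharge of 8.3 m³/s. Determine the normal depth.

y_n = 1 m

Manning's equation rearranged: A R^(2/3) = nQ / (1·√S) = 0.014 × 8.3 / (√0.011) = 1.108.
Trying y = 0.737 m: A R^(2/3) = 0.6304 — too small.
Trying y = 1.23 m: A R^(2/3) = 1.579 — too large.
Trying y = 1 m: A R^(2/3) = 1.108 — matches.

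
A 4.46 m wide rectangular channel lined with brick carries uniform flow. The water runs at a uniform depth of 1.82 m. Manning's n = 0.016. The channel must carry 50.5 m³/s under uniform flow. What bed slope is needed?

S = 0.00988

Flow area A = b·y = 4.46 × 1.82 = 8.117 m². Wetted perimeter P = b + 2y = 4.46 + 2×1.82 = 8.1 m.
Hydraulic radius R = A/P = 8.117/8.1 = 1.002 m.
From Manning's equation, S = [nQ / (1 A R^(2/3))]² = [0.016 × 50.5 / (1 × 8.117 × 1.002^(2/3))]² = 0.00988.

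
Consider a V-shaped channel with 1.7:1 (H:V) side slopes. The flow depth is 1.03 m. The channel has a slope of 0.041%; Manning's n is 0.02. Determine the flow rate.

Q = 1.06 m³/s

For a triangular section with side slope z = 1.7: A = zy² = 1.7×1.03² = 1.804 m²; P = 2y√(1+z²) = 2×1.03×1.972 = 4.063 m.
Hydraulic radius R = A/P = 1.804/4.063 = 0.4439 m.
Manning's equation: Q = (1/n) A R^(2/3) S^(1/2) = (1/0.02) × 1.804 × 0.4439^(2/3) × 0.00041^(1/2) = 1.06 m³/s.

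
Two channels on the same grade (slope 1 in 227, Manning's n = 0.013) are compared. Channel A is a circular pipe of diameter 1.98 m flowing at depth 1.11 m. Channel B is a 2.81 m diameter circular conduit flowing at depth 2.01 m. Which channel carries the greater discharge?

channel B

Channel A: For a circular section of diameter D = 1.98 m at depth y = 1.11 m, the central angle is θ = 2 arccos(1 − 2y/D) = 3.385 rad. Then A = (D²/8)(θ − sin θ) = 1.777 m² and P = Dθ/2 = 3.351 m. Hydraulic radius R = A/P = 1.777/3.351 = 0.5302 m. Q_A = (1/0.013)·1.777·0.5302^(2/3)·√0.004405 = 5.942 m³/s.
Channel B: For a circular section of diameter D = 2.81 m at depth y = 2.01 m, the central angle is θ = 2 arccos(1 − 2y/D) = 4.032 rad. Then A = (D²/8)(θ − sin θ) = 4.747 m² and P = Dθ/2 = 5.665 m. Hydraulic radius R = A/P = 4.747/5.665 = 0.8379 m. Q_B = (1/0.013)·4.747·0.8379^(2/3)·√0.004405 = 21.54 m³/s.
Q_A = 5.942 m³/s vs Q_B = 21.54 m³/s, so channel B carries more.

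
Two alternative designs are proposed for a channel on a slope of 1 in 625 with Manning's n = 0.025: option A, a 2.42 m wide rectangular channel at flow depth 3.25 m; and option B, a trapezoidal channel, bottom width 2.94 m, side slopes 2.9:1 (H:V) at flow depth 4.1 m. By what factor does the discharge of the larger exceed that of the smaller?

Channel A: Flow area A = b·y = 2.42 × 3.25 = 7.865 m². Wetted perimeter P = b + 2y = 2.42 + 2×3.25 = 8.92 m. Hydraulic radius R = A/P = 7.865/8.92 = 0.8817 m. Q_A = (1/0.025)·7.865·0.8817^(2/3)·√0.0016 = 11.57 m³/s.
Channel B: With bottom width b = 2.94 m and side slope z = 2.9: A = (b + zy)y = (2.94 + 2.9×4.1)×4.1 = 60.8 m²; P = b + 2y√(1+z²) = 2.94 + 2×4.1×3.068 = 28.09 m. Hydraulic radius R = A/P = 60.8/28.09 = 2.164 m. Q_B = (1/0.025)·60.8·2.164^(2/3)·√0.0016 = 162.8 m³/s.
The larger discharge is 162.8 m³/s and the smaller is 11.57 m³/s; the ratio is 14.1.

14.1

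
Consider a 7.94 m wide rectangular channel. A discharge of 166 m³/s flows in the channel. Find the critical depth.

For a rectangular channel, critical depth y_c = (q²/g)^(1/3) where q = Q/b = 166/7.94 = 20.91 m²/s.
So y_c = (20.91²/9.81)^(1/3) = 3.55 m.

y_c = 3.55 m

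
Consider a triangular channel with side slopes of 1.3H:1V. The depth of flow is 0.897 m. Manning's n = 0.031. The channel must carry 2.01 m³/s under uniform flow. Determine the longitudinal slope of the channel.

S = 0.0141

For a triangular section with side slope z = 1.3: A = zy² = 1.3×0.897² = 1.046 m²; P = 2y√(1+z²) = 2×0.897×1.64 = 2.942 m.
Hydraulic radius R = A/P = 1.046/2.942 = 0.3555 m.
From Manning's equation, S = [nQ / (1 A R^(2/3))]² = [0.031 × 2.01 / (1 × 1.046 × 0.3555^(2/3))]² = 0.0141.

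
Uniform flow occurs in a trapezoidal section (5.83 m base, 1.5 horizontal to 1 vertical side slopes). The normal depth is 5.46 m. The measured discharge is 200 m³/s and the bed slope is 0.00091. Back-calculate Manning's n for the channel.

With bottom width b = 5.83 m and side slope z = 1.5: A = (b + zy)y = (5.83 + 1.5×5.46)×5.46 = 76.55 m²; P = b + 2y√(1+z²) = 5.83 + 2×5.46×1.803 = 25.52 m.
Hydraulic radius R = A/P = 76.55/25.52 = 3 m.
Rearranging Manning's equation: n = (1/Q) A R^(2/3) S^(1/2) = (1/200) × 76.55 × 3^(2/3) × √0.00091 = 0.024.

n = 0.024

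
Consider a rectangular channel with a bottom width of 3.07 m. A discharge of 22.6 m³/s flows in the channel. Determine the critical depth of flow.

For a rectangular channel, critical depth y_c = (q²/g)^(1/3) where q = Q/b = 22.6/3.07 = 7.362 m²/s.
So y_c = (7.362²/9.81)^(1/3) = 1.77 m.

y_c = 1.77 m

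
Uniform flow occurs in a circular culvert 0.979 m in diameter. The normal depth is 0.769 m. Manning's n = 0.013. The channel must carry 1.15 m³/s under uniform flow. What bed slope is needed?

S = 0.0028

For a circular section of diameter D = 0.979 m at depth y = 0.769 m, the central angle is θ = 2 arccos(1 − 2y/D) = 4.357 rad. Then A = (D²/8)(θ − sin θ) = 0.6343 m² and P = Dθ/2 = 2.133 m.
Hydraulic radius R = A/P = 0.6343/2.133 = 0.2974 m.
From Manning's equation, S = [nQ / (1 A R^(2/3))]² = [0.013 × 1.15 / (1 × 0.6343 × 0.2974^(2/3))]² = 0.0028.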